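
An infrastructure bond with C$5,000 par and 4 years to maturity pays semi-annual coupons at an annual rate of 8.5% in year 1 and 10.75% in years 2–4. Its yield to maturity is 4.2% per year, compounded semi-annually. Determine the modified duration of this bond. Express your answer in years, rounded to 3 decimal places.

Periodic yield y = 0.021. First find Macaulay duration:
  t   CF        PV=CF/(1+0.021)^t    t·PV
  1       212.50       208.1293       208.1293
  2       212.50       203.8485       407.6969
  3       268.75       252.5057       757.5172
  4       268.75       247.3122       989.2487
  5       268.75       242.2254     1,211.1272
  6       268.75       237.2433     1,423.4600
  7       268.75       232.3637     1,626.5459
  8     5,268.75     4,461.7133    35,693.7060
  Σ                  6,085.3414    42,317.4313
P = 6,085.3414; Macaulay duration = 42,317.4313 / 6,085.3414 = 6.95399 half-year periods = 3.47700 years.
Modified duration = D_Mac / (1 + y) = 3.47700 / 1.021 = 3.40548 years.

3.405 years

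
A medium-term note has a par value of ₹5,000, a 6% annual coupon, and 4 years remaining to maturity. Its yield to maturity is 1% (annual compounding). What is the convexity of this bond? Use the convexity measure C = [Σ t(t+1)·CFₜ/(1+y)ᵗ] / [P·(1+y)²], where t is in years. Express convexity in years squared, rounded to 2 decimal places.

17.67

With y = 0.01:
  t   CF        PV=CF/(1+0.01)^t    t·PV        t(t+1)·PV
  1       300.00       297.0297       297.0297         594.0594
  2       300.00       294.0888       588.1776       1,764.5329
  3       300.00       291.1770       873.5311       3,494.1245
  4     5,300.00     5,093.1958    20,372.7833     101,863.9165
  Σ                  5,975.4914    22,131.5218     107,716.6333
P = 5,975.4914.
Convexity = Σ t(t+1)·PV / [P·(1+y)²] = 107,716.6333 / (5,975.4914 × 1.020100) = 17.67121.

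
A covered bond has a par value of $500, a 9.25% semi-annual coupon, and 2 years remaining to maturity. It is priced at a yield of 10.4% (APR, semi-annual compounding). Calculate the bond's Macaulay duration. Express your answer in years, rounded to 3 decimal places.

1.870 years

Periodic yield y = 0.052. Discount each cash flow and weight by its period:
  t   CF        PV=CF/(1+0.052)^t    t·PV
  1       23.125        21.9819        21.9819
  2       23.125        20.8954        41.7908
  3       23.125        19.8625        59.5876
  4      523.125       427.1127     1,708.4509
  Σ                    489.8526     1,831.8112
Price P = Σ PV = 489.8526.
Macaulay duration = Σ(t·PV) / P = 1,831.8112 / 489.8526 = 3.73952 half-year periods.
In years: 3.73952 / 2 = 1.86976 years.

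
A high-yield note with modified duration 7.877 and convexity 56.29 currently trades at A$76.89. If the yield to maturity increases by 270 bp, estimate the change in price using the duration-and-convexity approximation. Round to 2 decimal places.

-A$14.78

Duration effect: -D_mod·Δy = -7.877 × (+0.027) = -0.212679
Convexity effect: ½·C·(Δy)² = 0.5 × 56.29 × (0.027)² = +0.020517705
ΔP/P ≈ -0.212679 + 0.020517705 = -0.192161295
ΔP ≈ 76.89 × (-0.192161295) = -14.77528197255.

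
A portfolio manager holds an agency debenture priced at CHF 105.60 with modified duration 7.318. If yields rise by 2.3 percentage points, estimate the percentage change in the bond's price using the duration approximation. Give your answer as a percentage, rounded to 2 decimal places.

-16.83%

Duration approximation: ΔP/P ≈ -D_mod · Δy = -7.318 × (+0.023) = -0.168314.
As a percentage: -16.8314%.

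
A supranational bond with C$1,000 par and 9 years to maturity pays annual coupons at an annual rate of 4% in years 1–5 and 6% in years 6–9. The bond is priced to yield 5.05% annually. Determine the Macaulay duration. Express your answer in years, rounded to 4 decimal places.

Periodic yield y = 0.0505. Discount each cash flow and weight by its year:
  t   CF        PV=CF/(1+0.0505)^t    t·PV
  1        40.00        38.0771        38.0771
  2        40.00        36.2467        72.4933
  3        40.00        34.5042       103.5126
  4        40.00        32.8455       131.3820
  5        40.00        31.2665       156.3327
  6        60.00        44.6452       267.8713
  7        60.00        42.4990       297.4931
  8        60.00        40.4560       323.6479
  9     1,060.00       680.3640     6,123.2764
  Σ                    980.9042     7,514.0863
Price P = Σ PV = 980.9042.
Macaulay duration = Σ(t·PV) / P = 7,514.0863 / 980.9042 = 7.66037 years.

7.6604 years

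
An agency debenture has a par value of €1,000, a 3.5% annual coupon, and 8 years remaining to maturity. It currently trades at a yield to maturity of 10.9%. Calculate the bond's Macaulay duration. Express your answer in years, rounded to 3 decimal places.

Periodic yield y = 0.109. Discount each cash flow and weight by its year:
  t   CF        PV=CF/(1+0.109)^t    t·PV
  1        35.00        31.5600        31.5600
  2        35.00        28.4580        56.9161
  3        35.00        25.6610        76.9830
  4        35.00        23.1389        92.5554
  5        35.00        20.8646       104.3231
  6        35.00        18.8139       112.8834
  7        35.00        16.9647       118.7532
  8     1,035.00       452.3639     3,618.9115
  Σ                    617.8250     4,212.8856
Price P = Σ PV = 617.8250.
Macaulay duration = Σ(t·PV) / P = 4,212.8856 / 617.8250 = 6.81890 years.

6.819 years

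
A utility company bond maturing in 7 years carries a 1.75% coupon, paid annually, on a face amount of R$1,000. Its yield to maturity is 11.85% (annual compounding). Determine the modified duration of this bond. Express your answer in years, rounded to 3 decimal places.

5.798 years

Periodic yield y = 0.1185. First find Macaulay duration:
  t   CF        PV=CF/(1+0.1185)^t    t·PV
  1        17.50        15.6460        15.6460
  2        17.50        13.9883        27.9767
  3        17.50        12.5063        37.5190
  4        17.50        11.1813        44.7254
  5        17.50         9.9967        49.9837
  6        17.50         8.9376        53.6257
  7     1,017.50       464.6035     3,252.2247
  Σ                    536.8599     3,481.7011
P = 536.8599; Macaulay duration = 3,481.7011 / 536.8599 = 6.48531 years.
Modified duration = D_Mac / (1 + y) = 6.48531 / 1.1185 = 5.79822 years.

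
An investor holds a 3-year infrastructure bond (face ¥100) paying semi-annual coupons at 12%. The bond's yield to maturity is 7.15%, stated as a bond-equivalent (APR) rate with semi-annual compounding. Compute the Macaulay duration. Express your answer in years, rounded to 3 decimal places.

2.632 years

Periodic yield y = 0.03575. Discount each cash flow and weight by its period:
  t   CF        PV=CF/(1+0.03575)^t    t·PV
  1         6.00         5.7929         5.7929
  2         6.00         5.5930        11.1859
  3         6.00         5.3999        16.1997
  4         6.00         5.2135        20.8541
  5         6.00         5.0336        25.1679
  6       106.00        85.8571       515.1426
  Σ                    112.8900       594.3431
Price P = Σ PV = 112.8900.
Macaulay duration = Σ(t·PV) / P = 594.3431 / 112.8900 = 5.26480 half-year periods.
In years: 5.26480 / 2 = 2.63240 years.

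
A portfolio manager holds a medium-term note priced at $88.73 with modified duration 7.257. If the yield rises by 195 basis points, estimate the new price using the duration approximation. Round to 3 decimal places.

Duration approximation: ΔP/P ≈ -D_mod · Δy = -7.257 × (+0.0195) = -0.1415115.
New price ≈ 88.73 × (1 - 0.1415115) = 76.173684605.

$76.174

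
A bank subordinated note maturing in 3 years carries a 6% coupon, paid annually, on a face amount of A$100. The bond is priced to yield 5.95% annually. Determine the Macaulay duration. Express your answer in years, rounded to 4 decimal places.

Periodic yield y = 0.0595. Discount each cash flow and weight by its year:
  t   CF        PV=CF/(1+0.0595)^t    t·PV
  1         6.00         5.6630         5.6630
  2         6.00         5.3450        10.6900
  3       106.00        89.1257       267.3771
  Σ                    100.1338       283.7302
Price P = Σ PV = 100.1338.
Macaulay duration = Σ(t·PV) / P = 283.7302 / 100.1338 = 2.83351 years.

2.8335 years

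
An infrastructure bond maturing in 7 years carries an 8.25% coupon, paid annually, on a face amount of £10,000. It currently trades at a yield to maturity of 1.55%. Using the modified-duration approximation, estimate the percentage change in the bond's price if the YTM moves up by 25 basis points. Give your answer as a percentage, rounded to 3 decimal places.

Periodic yield y = 0.0155. Modified duration first:
  t   CF        PV=CF/(1+0.0155)^t    t·PV
  1       825.00       812.4077       812.4077
  2       825.00       800.0076     1,600.0151
  3       825.00       787.7967     2,363.3901
  4       825.00       775.7722     3,103.0890
  5       825.00       763.9313     3,819.6565
  6       825.00       752.2711     4,513.6266
  7    10,825.00     9,720.0480    68,040.3362
  Σ                 14,412.2346    84,252.5213
P = 14,412.2346; D_Mac = 5.84590 yrs; D_mod = 5.84590/(1+0.0155) = 5.75667 yrs.
ΔP/P ≈ -D_mod · Δy = -5.75667 × (+0.0025) = -0.014392 = -1.4392%.

-1.439%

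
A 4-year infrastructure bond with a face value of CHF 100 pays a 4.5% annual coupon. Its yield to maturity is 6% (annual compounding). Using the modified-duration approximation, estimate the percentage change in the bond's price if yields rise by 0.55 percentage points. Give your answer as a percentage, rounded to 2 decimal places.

Periodic yield y = 0.06. Modified duration first:
  t   CF        PV=CF/(1+0.06)^t    t·PV
  1         4.50         4.2453         4.2453
  2         4.50         4.0050         8.0100
  3         4.50         3.7783        11.3349
  4       104.50        82.7738       331.0952
  Σ                     94.8023       354.6853
P = 94.8023; D_Mac = 3.74131 yrs; D_mod = 3.74131/(1+0.06) = 3.52954 yrs.
ΔP/P ≈ -D_mod · Δy = -3.52954 × (+0.0055) = -0.019412 = -1.9412%.

-1.94%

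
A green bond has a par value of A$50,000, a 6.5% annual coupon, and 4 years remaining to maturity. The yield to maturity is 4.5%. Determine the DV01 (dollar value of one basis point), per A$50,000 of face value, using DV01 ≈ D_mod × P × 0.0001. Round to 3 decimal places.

A$18.777

Periodic yield y = 0.045.
  t   CF        PV=CF/(1+0.045)^t    t·PV
  1     3,250.00     3,110.0478     3,110.0478
  2     3,250.00     2,976.1223     5,952.2447
  3     3,250.00     2,847.9640     8,543.8919
  4    53,250.00    44,653.3915   178,613.5662
  Σ                 53,587.5257   196,219.7506
P = 53,587.5257; D_Mac = 3.66167 yrs; D_mod = 3.50399 yrs.
DV01 ≈ 3.50399 × 53,587.5257 × 0.0001 = 18.777010.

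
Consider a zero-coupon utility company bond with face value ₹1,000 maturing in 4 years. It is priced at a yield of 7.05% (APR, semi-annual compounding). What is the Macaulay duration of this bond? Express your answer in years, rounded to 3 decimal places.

4.000 years

A zero-coupon bond has a single cash flow at maturity, so its Macaulay duration equals its maturity: 4 years.
(Equivalently: 8 semi-annual periods ÷ 2 = 4 years.)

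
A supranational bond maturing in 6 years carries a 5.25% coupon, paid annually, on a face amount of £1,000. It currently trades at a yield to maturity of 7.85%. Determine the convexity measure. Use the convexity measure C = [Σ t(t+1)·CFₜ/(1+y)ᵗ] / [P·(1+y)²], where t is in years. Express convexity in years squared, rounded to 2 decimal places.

30.13

With y = 0.0785:
  t   CF        PV=CF/(1+0.0785)^t    t·PV        t(t+1)·PV
  1        52.50        48.6787        48.6787          97.3574
  2        52.50        45.1356        90.2712         270.8135
  3        52.50        41.8503       125.5510         502.2039
  4        52.50        38.8042       155.2168         776.0839
  5        52.50        35.9798       179.8989       1,079.3935
  6     1,052.50       668.8076     4,012.8457      28,089.9197
  Σ                    879.2562     4,612.4622      30,815.7720
P = 879.2562.
Convexity = Σ t(t+1)·PV / [P·(1+y)²] = 30,815.7720 / (879.2562 × 1.163162) = 30.13126.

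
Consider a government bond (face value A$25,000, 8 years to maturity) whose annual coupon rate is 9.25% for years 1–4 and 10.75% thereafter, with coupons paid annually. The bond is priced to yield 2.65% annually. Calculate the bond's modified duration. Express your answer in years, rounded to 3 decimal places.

6.208 years

Periodic yield y = 0.0265. First find Macaulay duration:
  t   CF        PV=CF/(1+0.0265)^t    t·PV
  1     2,312.50     2,252.8008     2,252.8008
  2     2,312.50     2,194.6427     4,389.2855
  3     2,312.50     2,137.9861     6,413.9583
  4     2,312.50     2,082.7921     8,331.1685
  5     2,687.50     2,358.0538    11,790.2689
  6     2,687.50     2,297.1785    13,783.0712
  7     2,687.50     2,237.8749    15,665.1240
  8    27,687.50    22,460.1222   179,680.9772
  Σ                 38,021.4511   242,306.6544
P = 38,021.4511; Macaulay duration = 242,306.6544 / 38,021.4511 = 6.37289 years.
Modified duration = D_Mac / (1 + y) = 6.37289 / 1.0265 = 6.20837 years.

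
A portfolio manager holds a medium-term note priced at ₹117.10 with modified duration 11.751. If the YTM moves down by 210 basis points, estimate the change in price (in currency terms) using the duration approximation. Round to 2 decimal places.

Duration approximation: ΔP/P ≈ -D_mod · Δy = -11.751 × (-0.021) = +0.246771.
ΔP ≈ 117.10 × (+0.246771) = +28.8968841.

+₹28.90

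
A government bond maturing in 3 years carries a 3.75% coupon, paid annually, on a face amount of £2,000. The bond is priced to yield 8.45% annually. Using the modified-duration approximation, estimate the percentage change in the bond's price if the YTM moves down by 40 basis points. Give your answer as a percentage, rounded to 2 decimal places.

Periodic yield y = 0.0845. Modified duration first:
  t   CF        PV=CF/(1+0.0845)^t    t·PV
  1        75.00        69.1563        69.1563
  2        75.00        63.7679       127.5358
  3     2,075.00     1,626.7823     4,880.3468
  Σ                  1,759.7065     5,077.0389
P = 1,759.7065; D_Mac = 2.88516 yrs; D_mod = 2.88516/(1+0.0845) = 2.66036 yrs.
ΔP/P ≈ -D_mod · Δy = -2.66036 × (-0.004) = +0.010641 = +1.0641%.

+1.06%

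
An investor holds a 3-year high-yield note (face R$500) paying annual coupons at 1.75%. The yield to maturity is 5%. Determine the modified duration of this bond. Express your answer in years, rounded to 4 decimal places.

Periodic yield y = 0.05. First find Macaulay duration:
  t   CF        PV=CF/(1+0.05)^t    t·PV
  1         8.75         8.3333         8.3333
  2         8.75         7.9365        15.8730
  3       508.75       439.4774     1,318.4321
  Σ                    455.7472     1,342.6385
P = 455.7472; Macaulay duration = 1,342.6385 / 455.7472 = 2.94602 years.
Modified duration = D_Mac / (1 + y) = 2.94602 / 1.05 = 2.80573 years.

2.8057 years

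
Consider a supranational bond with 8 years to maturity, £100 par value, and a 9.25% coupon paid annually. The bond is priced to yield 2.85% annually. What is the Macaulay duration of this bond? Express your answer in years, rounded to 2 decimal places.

Periodic yield y = 0.0285. Discount each cash flow and weight by its year:
  t   CF        PV=CF/(1+0.0285)^t    t·PV
  1         9.25         8.9937         8.9937
  2         9.25         8.7445        17.4889
  3         9.25         8.5022        25.5065
  4         9.25         8.2666        33.0662
  5         9.25         8.0375        40.1874
  6         9.25         7.8148        46.8886
  7         9.25         7.5982        53.1875
  8       109.25        87.2543       698.0348
  Σ                    145.2117       923.3536
Price P = Σ PV = 145.2117.
Macaulay duration = Σ(t·PV) / P = 923.3536 / 145.2117 = 6.35867 years.

6.36 years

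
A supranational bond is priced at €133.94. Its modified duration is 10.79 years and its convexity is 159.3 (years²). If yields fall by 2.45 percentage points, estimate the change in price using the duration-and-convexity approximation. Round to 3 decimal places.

Duration effect: -D_mod·Δy = -10.79 × (-0.0245) = +0.264355
Convexity effect: ½·C·(Δy)² = 0.5 × 159.3 × (-0.0245)² = +0.0478099125
ΔP/P ≈ +0.264355 + 0.0478099125 = +0.3121649125
ΔP ≈ 133.94 × (+0.3121649125) = +41.81136838025.

+€41.811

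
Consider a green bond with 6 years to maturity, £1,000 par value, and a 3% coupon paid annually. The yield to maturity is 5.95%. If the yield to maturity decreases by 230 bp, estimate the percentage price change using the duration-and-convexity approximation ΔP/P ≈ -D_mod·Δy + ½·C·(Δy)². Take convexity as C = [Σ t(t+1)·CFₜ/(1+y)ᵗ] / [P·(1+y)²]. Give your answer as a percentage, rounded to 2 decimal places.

With y = 0.0595:
  t   CF        PV=CF/(1+0.0595)^t    t·PV        t(t+1)·PV
  1        30.00        28.3152        28.3152          56.6305
  2        30.00        26.7251        53.4502         160.3506
  3        30.00        25.2243        75.6728         302.6911
  4        30.00        23.8077        95.2308         476.1540
  5        30.00        22.4707       112.3535         674.1208
  6     1,030.00       728.1678     4,369.0067      30,583.0468
  Σ                    854.7108     4,734.0291      32,252.9937
P = 854.7108; D_Mac = 5.53875 yrs; D_mod = 5.22770 yrs; C = 33.61622.
Duration effect: -5.22770 × (-0.023) = +0.120237
Convexity effect: 0.5 × 33.61622 × (-0.023)² = +0.0088915
ΔP/P ≈ +0.120237 + 0.0088915 = +0.129129 = +12.9129%.

+12.91%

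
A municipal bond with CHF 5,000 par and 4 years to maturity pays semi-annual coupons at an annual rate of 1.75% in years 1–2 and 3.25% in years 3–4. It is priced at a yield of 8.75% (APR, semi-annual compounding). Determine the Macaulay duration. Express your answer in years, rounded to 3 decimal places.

Periodic yield y = 0.04375. Discount each cash flow and weight by its period:
  t   CF        PV=CF/(1+0.04375)^t    t·PV
  1        43.75        41.9162        41.9162
  2        43.75        40.1592        80.3184
  3        43.75        38.4759       115.4276
  4        43.75        36.8631       147.4525
  5        81.25        65.5905       327.9525
  6        81.25        62.8412       377.0472
  7        81.25        60.2071       421.4499
  8     5,081.25     3,607.4362    28,859.4893
  Σ                  3,953.4894    30,371.0536
Price P = Σ PV = 3,953.4894.
Macaulay duration = Σ(t·PV) / P = 30,371.0536 / 3,953.4894 = 7.68209 half-year periods.
In years: 7.68209 / 2 = 3.84104 years.

3.841 years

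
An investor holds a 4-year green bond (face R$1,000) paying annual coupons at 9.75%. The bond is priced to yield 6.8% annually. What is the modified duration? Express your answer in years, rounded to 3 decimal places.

3.299 years

Periodic yield y = 0.068. First find Macaulay duration:
  t   CF        PV=CF/(1+0.068)^t    t·PV
  1        97.50        91.2921        91.2921
  2        97.50        85.4795       170.9591
  3        97.50        80.0370       240.1110
  4     1,097.50       843.5669     3,374.2675
  Σ                  1,100.3755     3,876.6297
P = 1,100.3755; Macaulay duration = 3,876.6297 / 1,100.3755 = 3.52301 years.
Modified duration = D_Mac / (1 + y) = 3.52301 / 1.068 = 3.29869 years.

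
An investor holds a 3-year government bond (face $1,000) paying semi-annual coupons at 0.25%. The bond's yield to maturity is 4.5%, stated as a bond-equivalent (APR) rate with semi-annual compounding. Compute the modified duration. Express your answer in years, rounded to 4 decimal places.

Periodic yield y = 0.0225. First find Macaulay duration:
  t   CF        PV=CF/(1+0.0225)^t    t·PV
  1         1.25         1.2225         1.2225
  2         1.25         1.1956         2.3912
  3         1.25         1.1693         3.5079
  4         1.25         1.1436         4.5742
  5         1.25         1.1184         5.5920
  6     1,001.25       876.1181     5,256.7083
  Σ                    881.9674     5,273.9960
P = 881.9674; Macaulay duration = 5,273.9960 / 881.9674 = 5.97981 half-year periods = 2.98990 years.
Modified duration = D_Mac / (1 + y) = 2.98990 / 1.0225 = 2.92411 years.

2.9241 years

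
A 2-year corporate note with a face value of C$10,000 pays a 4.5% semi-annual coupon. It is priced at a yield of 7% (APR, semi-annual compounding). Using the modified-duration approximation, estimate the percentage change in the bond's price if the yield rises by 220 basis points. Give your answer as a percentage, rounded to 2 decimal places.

-4.11%

Periodic yield y = 0.035. Modified duration first:
  t   CF        PV=CF/(1+0.035)^t    t·PV
  1       225.00       217.3913       217.3913
  2       225.00       210.0399       420.0798
  3       225.00       202.9371       608.8113
  4    10,225.00     8,910.4968    35,641.9871
  Σ                  9,540.8651    36,888.2696
P = 9,540.8651; D_Mac = 3.86634 half-year periods = 1.93317 yrs; D_mod = 1.93317/(1+0.035) = 1.86780 yrs.
ΔP/P ≈ -D_mod · Δy = -1.86780 × (+0.022) = -0.041092 = -4.1092%.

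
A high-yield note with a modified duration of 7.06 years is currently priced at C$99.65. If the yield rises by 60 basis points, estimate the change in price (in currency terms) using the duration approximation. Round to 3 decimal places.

Duration approximation: ΔP/P ≈ -D_mod · Δy = -7.06 × (+0.006) = -0.042360.
ΔP ≈ 99.65 × (-0.042360) = -4.221174.

-C$4.221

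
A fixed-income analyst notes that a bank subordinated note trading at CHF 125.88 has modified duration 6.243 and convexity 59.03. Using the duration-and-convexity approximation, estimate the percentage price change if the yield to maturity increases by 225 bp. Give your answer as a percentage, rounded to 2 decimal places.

Duration effect: -D_mod·Δy = -6.243 × (+0.0225) = -0.1404675
Convexity effect: ½·C·(Δy)² = 0.5 × 59.03 × (0.0225)² = +0.01494196875
ΔP/P ≈ -0.1404675 + 0.01494196875 = -0.12552553125
= -12.552553125%.

-12.55%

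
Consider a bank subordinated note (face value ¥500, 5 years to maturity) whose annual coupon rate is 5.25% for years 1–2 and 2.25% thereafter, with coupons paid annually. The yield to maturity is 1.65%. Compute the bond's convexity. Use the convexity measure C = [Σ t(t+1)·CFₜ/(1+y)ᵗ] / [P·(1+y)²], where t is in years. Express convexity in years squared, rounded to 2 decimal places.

26.13

With y = 0.0165:
  t   CF        PV=CF/(1+0.0165)^t    t·PV        t(t+1)·PV
  1        26.25        25.8239        25.8239          51.6478
  2        26.25        25.4047        50.8095         152.4284
  3        11.25        10.7110        32.1330         128.5321
  4        11.25        10.5371        42.1486         210.7429
  5       511.25       471.0819     2,355.4094      14,132.4566
  Σ                    543.5587     2,506.3244      14,675.8078
P = 543.5587.
Convexity = Σ t(t+1)·PV / [P·(1+y)²] = 14,675.8078 / (543.5587 × 1.033272) = 26.13008.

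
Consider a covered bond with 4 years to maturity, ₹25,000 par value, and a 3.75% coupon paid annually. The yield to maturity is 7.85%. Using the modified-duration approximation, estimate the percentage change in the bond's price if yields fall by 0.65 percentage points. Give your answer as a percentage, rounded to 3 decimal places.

+2.272%

Periodic yield y = 0.0785. Modified duration first:
  t   CF        PV=CF/(1+0.0785)^t    t·PV
  1       937.50       869.2629       869.2629
  2       937.50       805.9925     1,611.9849
  3       937.50       747.3273     2,241.9818
  4    25,937.50    19,171.1214    76,684.4854
  Σ                 21,593.7039    81,407.7150
P = 21,593.7039; D_Mac = 3.76997 yrs; D_mod = 3.76997/(1+0.0785) = 3.49557 yrs.
ΔP/P ≈ -D_mod · Δy = -3.49557 × (-0.0065) = +0.022721 = +2.2721%.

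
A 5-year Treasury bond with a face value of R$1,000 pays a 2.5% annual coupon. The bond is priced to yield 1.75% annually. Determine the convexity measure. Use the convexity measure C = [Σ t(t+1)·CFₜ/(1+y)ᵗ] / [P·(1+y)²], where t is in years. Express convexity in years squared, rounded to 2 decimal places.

With y = 0.0175:
  t   CF        PV=CF/(1+0.0175)^t    t·PV        t(t+1)·PV
  1        25.00        24.5700        24.5700          49.1400
  2        25.00        24.1474        48.2949         144.8847
  3        25.00        23.7321        71.1964         284.7856
  4        25.00        23.3240        93.2959         466.4793
  5     1,025.00       939.8353     4,699.1767      28,195.0605
  Σ                  1,035.6089     4,936.5339      29,140.3500
P = 1,035.6089.
Convexity = Σ t(t+1)·PV / [P·(1+y)²] = 29,140.3500 / (1,035.6089 × 1.035306) = 27.17879.

27.18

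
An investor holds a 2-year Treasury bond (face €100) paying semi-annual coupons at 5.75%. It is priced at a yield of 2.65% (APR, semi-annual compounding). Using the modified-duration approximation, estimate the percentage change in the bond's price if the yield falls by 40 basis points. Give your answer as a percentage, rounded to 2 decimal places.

+0.76%

Periodic yield y = 0.01325. Modified duration first:
  t   CF        PV=CF/(1+0.01325)^t    t·PV
  1        2.875         2.8374         2.8374
  2        2.875         2.8003         5.6006
  3        2.875         2.7637         8.2910
  4      102.875        97.5986       390.3942
  Σ                    105.9999       407.1233
P = 105.9999; D_Mac = 3.84079 half-year periods = 1.92039 yrs; D_mod = 1.92039/(1+0.01325) = 1.89528 yrs.
ΔP/P ≈ -D_mod · Δy = -1.89528 × (-0.004) = +0.007581 = +0.7581%.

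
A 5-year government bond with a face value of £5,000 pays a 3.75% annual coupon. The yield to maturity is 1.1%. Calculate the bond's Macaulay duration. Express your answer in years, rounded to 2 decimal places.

Periodic yield y = 0.011. Discount each cash flow and weight by its year:
  t   CF        PV=CF/(1+0.011)^t    t·PV
  1       187.50       185.4599       185.4599
  2       187.50       183.4421       366.8842
  3       187.50       181.4462       544.3385
  4       187.50       179.4720       717.8879
  5     5,187.50     4,911.3664    24,556.8318
  Σ                  5,641.1865    26,371.4023
Price P = Σ PV = 5,641.1865.
Macaulay duration = Σ(t·PV) / P = 26,371.4023 / 5,641.1865 = 4.67480 years.

4.67 years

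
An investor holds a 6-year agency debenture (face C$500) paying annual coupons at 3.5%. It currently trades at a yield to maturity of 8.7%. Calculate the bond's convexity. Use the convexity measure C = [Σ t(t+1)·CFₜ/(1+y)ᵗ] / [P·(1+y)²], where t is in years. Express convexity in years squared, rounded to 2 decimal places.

31.12

With y = 0.087:
  t   CF        PV=CF/(1+0.087)^t    t·PV        t(t+1)·PV
  1        17.50        16.0994        16.0994          32.1987
  2        17.50        14.8108        29.6216          88.8649
  3        17.50        13.6254        40.8762         163.5049
  4        17.50        12.5349        50.1395         250.6974
  5        17.50        11.5316        57.6581         345.9486
  6       517.50       313.7134     1,882.2805      13,175.9634
  Σ                    382.3155     2,076.6753      14,057.1779
P = 382.3155.
Convexity = Σ t(t+1)·PV / [P·(1+y)²] = 14,057.1779 / (382.3155 × 1.181569) = 31.11839.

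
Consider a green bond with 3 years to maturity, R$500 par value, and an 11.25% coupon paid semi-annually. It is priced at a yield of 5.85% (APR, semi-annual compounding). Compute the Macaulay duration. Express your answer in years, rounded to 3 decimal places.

2.656 years

Periodic yield y = 0.02925. Discount each cash flow and weight by its period:
  t   CF        PV=CF/(1+0.02925)^t    t·PV
  1       28.125        27.3257        27.3257
  2       28.125        26.5492        53.0983
  3       28.125        25.7947        77.3840
  4       28.125        25.0616       100.2465
  5       28.125        24.3494       121.7470
  6      528.125       444.2337     2,665.4020
  Σ                    573.3142     3,045.2035
Price P = Σ PV = 573.3142.
Macaulay duration = Σ(t·PV) / P = 3,045.2035 / 573.3142 = 5.31158 half-year periods.
In years: 5.31158 / 2 = 2.65579 years.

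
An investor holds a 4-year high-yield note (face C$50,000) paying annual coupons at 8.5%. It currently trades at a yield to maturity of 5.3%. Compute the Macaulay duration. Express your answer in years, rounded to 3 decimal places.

3.579 years

Periodic yield y = 0.053. Discount each cash flow and weight by its year:
  t   CF        PV=CF/(1+0.053)^t    t·PV
  1     4,250.00     4,036.0874     4,036.0874
  2     4,250.00     3,832.9415     7,665.8829
  3     4,250.00     3,640.0204    10,920.0612
  4    54,250.00    44,125.1564   176,500.6256
  Σ                 55,634.2056   199,122.6571
Price P = Σ PV = 55,634.2056.
Macaulay duration = Σ(t·PV) / P = 199,122.6571 / 55,634.2056 = 3.57914 years.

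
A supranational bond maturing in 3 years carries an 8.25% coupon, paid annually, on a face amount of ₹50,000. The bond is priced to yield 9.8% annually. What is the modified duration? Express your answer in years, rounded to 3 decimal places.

2.525 years

Periodic yield y = 0.098. First find Macaulay duration:
  t   CF        PV=CF/(1+0.098)^t    t·PV
  1     4,125.00     3,756.8306     3,756.8306
  2     4,125.00     3,421.5215     6,843.0430
  3    54,125.00    40,887.5312   122,662.5937
  Σ                 48,065.8833   133,262.4673
P = 48,065.8833; Macaulay duration = 133,262.4673 / 48,065.8833 = 2.77250 years.
Modified duration = D_Mac / (1 + y) = 2.77250 / 1.098 = 2.52504 years.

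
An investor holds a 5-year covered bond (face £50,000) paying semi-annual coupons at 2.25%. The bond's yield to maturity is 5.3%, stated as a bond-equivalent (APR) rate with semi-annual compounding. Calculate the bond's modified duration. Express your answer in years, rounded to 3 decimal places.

Periodic yield y = 0.0265. First find Macaulay duration:
  t   CF        PV=CF/(1+0.0265)^t    t·PV
  1       562.50       547.9786       547.9786
  2       562.50       533.8320     1,067.6640
  3       562.50       520.0507     1,560.1520
  4       562.50       506.6251     2,026.5004
  5       562.50       493.5461     2,467.7307
  6       562.50       480.8048     2,884.8289
  7       562.50       468.3924     3,278.7469
  8       562.50       456.3005     3,650.4036
  9       562.50       444.5207     4,000.6859
  10   50,562.50    38,925.9304   389,259.3041
  Σ                 43,377.9812   410,743.9951
P = 43,377.9812; Macaulay duration = 410,743.9951 / 43,377.9812 = 9.46895 half-year periods = 4.73448 years.
Modified duration = D_Mac / (1 + y) = 4.73448 / 1.0265 = 4.61225 years.

4.612 years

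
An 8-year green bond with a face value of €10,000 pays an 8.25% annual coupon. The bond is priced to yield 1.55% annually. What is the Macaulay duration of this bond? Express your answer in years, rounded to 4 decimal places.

6.5294 years

Periodic yield y = 0.0155. Discount each cash flow and weight by its year:
  t   CF        PV=CF/(1+0.0155)^t    t·PV
  1       825.00       812.4077       812.4077
  2       825.00       800.0076     1,600.0151
  3       825.00       787.7967     2,363.3901
  4       825.00       775.7722     3,103.0890
  5       825.00       763.9313     3,819.6565
  6       825.00       752.2711     4,513.6266
  7       825.00       740.7889     5,185.5222
  8    10,825.00     9,571.6869    76,573.4951
  Σ                 15,004.6624    97,971.2023
Price P = Σ PV = 15,004.6624.
Macaulay duration = Σ(t·PV) / P = 97,971.2023 / 15,004.6624 = 6.52938 years.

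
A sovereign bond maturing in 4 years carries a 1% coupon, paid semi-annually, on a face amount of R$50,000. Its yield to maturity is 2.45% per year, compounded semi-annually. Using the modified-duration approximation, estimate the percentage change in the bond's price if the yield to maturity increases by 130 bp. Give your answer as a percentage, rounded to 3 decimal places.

Periodic yield y = 0.01225. Modified duration first:
  t   CF        PV=CF/(1+0.01225)^t    t·PV
  1       250.00       246.9746       246.9746
  2       250.00       243.9857       487.9715
  3       250.00       241.0331       723.0992
  4       250.00       238.1162       952.4646
  5       250.00       235.2345     1,176.1727
  6       250.00       232.3878     1,394.3267
  7       250.00       229.5755     1,607.0284
  8    50,250.00    45,586.2410   364,689.9284
  Σ                 47,253.5484   371,277.9660
P = 47,253.5484; D_Mac = 7.85714 half-year periods = 3.92857 yrs; D_mod = 3.92857/(1+0.01225) = 3.88103 yrs.
ΔP/P ≈ -D_mod · Δy = -3.88103 × (+0.013) = -0.050453 = -5.0453%.

-5.045%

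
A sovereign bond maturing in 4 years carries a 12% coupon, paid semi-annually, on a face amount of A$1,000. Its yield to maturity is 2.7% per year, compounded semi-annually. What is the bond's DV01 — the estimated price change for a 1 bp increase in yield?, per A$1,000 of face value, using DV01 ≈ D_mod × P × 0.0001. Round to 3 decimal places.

Periodic yield y = 0.0135.
  t   CF        PV=CF/(1+0.0135)^t    t·PV
  1        60.00        59.2008        59.2008
  2        60.00        58.4122       116.8244
  3        60.00        57.6342       172.9025
  4        60.00        56.8665       227.4659
  5        60.00        56.1090       280.5450
  6        60.00        55.3616       332.1697
  7        60.00        54.6242       382.3693
  8     1,060.00       952.1730     7,617.3836
  Σ                  1,350.3814     9,188.8612
P = 1,350.3814; D_Mac = 6.80464 half-year periods = 3.40232 yrs; D_mod = 3.35700 yrs.
DV01 ≈ 3.35700 × 1,350.3814 × 0.0001 = 0.453323.

A$0.453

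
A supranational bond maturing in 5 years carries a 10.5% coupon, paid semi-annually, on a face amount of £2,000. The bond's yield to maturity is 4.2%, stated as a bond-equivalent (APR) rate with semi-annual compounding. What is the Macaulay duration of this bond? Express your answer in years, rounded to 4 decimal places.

4.1450 years

Periodic yield y = 0.021. Discount each cash flow and weight by its period:
  t   CF        PV=CF/(1+0.021)^t    t·PV
  1       105.00       102.8404       102.8404
  2       105.00       100.7251       201.4502
  3       105.00        98.6534       295.9602
  4       105.00        96.6243       386.4972
  5       105.00        94.6369       473.1846
  6       105.00        92.6904       556.1425
  7       105.00        90.7840       635.4877
  8       105.00        88.9167       711.3336
  9       105.00        87.0879       783.7907
  10    2,105.00     1,709.9944    17,099.9437
  Σ                  2,562.9534    21,246.6308
Price P = Σ PV = 2,562.9534.
Macaulay duration = Σ(t·PV) / P = 21,246.6308 / 2,562.9534 = 8.28990 half-year periods.
In years: 8.28990 / 2 = 4.14495 years.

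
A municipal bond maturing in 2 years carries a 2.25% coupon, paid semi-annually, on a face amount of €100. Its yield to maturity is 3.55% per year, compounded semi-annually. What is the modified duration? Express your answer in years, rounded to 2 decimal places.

1.93 years

Periodic yield y = 0.01775. First find Macaulay duration:
  t   CF        PV=CF/(1+0.01775)^t    t·PV
  1        1.125         1.1054         1.1054
  2        1.125         1.0861         2.1722
  3        1.125         1.0672         3.2015
  4      101.125        94.2528       377.0111
  Σ                     97.5114       383.4901
P = 97.5114; Macaulay duration = 383.4901 / 97.5114 = 3.93277 half-year periods = 1.96639 years.
Modified duration = D_Mac / (1 + y) = 1.96639 / 1.01775 = 1.93209 years.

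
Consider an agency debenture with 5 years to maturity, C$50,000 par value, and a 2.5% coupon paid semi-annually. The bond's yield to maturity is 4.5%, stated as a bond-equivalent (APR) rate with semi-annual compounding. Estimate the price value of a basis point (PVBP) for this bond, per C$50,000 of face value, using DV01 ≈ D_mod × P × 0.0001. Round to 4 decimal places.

Periodic yield y = 0.0225.
  t   CF        PV=CF/(1+0.0225)^t    t·PV
  1       625.00       611.2469       611.2469
  2       625.00       597.7965     1,195.5930
  3       625.00       584.6421     1,753.9262
  4       625.00       571.7771     2,287.1084
  5       625.00       559.1952     2,795.9760
  6       625.00       546.8902     3,281.3410
  7       625.00       534.8559     3,743.9914
  8       625.00       523.0865     4,184.6917
  9       625.00       511.5760     4,604.1841
  10   50,625.00    40,525.8254   405,258.2544
  Σ                 45,566.8918   429,716.3132
P = 45,566.8918; D_Mac = 9.43045 half-year periods = 4.71523 yrs; D_mod = 4.61147 yrs.
DV01 ≈ 4.61147 × 45,566.8918 × 0.0001 = 21.013023.

C$21.0130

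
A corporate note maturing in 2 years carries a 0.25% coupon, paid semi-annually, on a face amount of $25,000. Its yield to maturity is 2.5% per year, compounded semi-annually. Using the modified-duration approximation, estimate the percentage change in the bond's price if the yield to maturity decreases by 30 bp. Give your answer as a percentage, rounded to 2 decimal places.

Periodic yield y = 0.0125. Modified duration first:
  t   CF        PV=CF/(1+0.0125)^t    t·PV
  1        31.25        30.8642        30.8642
  2        31.25        30.4832        60.9663
  3        31.25        30.1068        90.3205
  4    25,031.25    23,817.8420    95,271.3681
  Σ                 23,909.2962    95,453.5190
P = 23,909.2962; D_Mac = 3.99232 half-year periods = 1.99616 yrs; D_mod = 1.99616/(1+0.0125) = 1.97152 yrs.
ΔP/P ≈ -D_mod · Δy = -1.97152 × (-0.003) = +0.005915 = +0.5915%.

+0.59%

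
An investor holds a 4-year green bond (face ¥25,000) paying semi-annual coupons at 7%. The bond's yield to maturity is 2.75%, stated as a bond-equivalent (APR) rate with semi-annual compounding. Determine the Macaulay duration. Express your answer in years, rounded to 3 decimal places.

Periodic yield y = 0.01375. Discount each cash flow and weight by its period:
  t   CF        PV=CF/(1+0.01375)^t    t·PV
  1       875.00       863.1319       863.1319
  2       875.00       851.4248     1,702.8497
  3       875.00       839.8765     2,519.6296
  4       875.00       828.4849     3,313.9395
  5       875.00       817.2477     4,086.2386
  6       875.00       806.1630     4,836.9779
  7       875.00       795.2286     5,566.6001
  8    25,875.00    23,197.0854   185,576.6829
  Σ                 28,998.6428   208,466.0502
Price P = Σ PV = 28,998.6428.
Macaulay duration = Σ(t·PV) / P = 208,466.0502 / 28,998.6428 = 7.18882 half-year periods.
In years: 7.18882 / 2 = 3.59441 years.

3.594 years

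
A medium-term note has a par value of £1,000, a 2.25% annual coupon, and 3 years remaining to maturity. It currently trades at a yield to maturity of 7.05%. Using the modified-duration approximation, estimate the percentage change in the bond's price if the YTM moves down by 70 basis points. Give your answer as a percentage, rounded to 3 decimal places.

Periodic yield y = 0.0705. Modified duration first:
  t   CF        PV=CF/(1+0.0705)^t    t·PV
  1        22.50        21.0182        21.0182
  2        22.50        19.6340        39.2680
  3     1,022.50       833.4956     2,500.4867
  Σ                    874.1478     2,560.7730
P = 874.1478; D_Mac = 2.92945 yrs; D_mod = 2.92945/(1+0.0705) = 2.73653 yrs.
ΔP/P ≈ -D_mod · Δy = -2.73653 × (-0.007) = +0.019156 = +1.9156%.

+1.916%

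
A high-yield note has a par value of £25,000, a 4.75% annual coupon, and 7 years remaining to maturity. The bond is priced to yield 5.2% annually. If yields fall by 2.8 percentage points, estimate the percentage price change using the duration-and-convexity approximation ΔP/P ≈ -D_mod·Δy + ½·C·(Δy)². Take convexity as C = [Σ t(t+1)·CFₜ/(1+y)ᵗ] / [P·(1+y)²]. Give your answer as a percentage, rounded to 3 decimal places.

With y = 0.052:
  t   CF        PV=CF/(1+0.052)^t    t·PV        t(t+1)·PV
  1     1,187.50     1,128.8023     1,128.8023       2,257.6046
  2     1,187.50     1,073.0060     2,146.0119       6,438.0358
  3     1,187.50     1,019.9677     3,059.9030      12,239.6118
  4     1,187.50       969.5510     3,878.2040      19,391.0200
  5     1,187.50       921.6264     4,608.1321      27,648.7928
  6     1,187.50       876.0707     5,256.4245      36,794.9714
  7    26,187.50    18,364.7010   128,552.9069   1,028,423.2553
  Σ                 24,353.7251   148,630.3847   1,133,193.2917
P = 24,353.7251; D_Mac = 6.10298 yrs; D_mod = 5.80132 yrs; C = 42.04430.
Duration effect: -5.80132 × (-0.028) = +0.162437
Convexity effect: 0.5 × 42.04430 × (-0.028)² = +0.0164814
ΔP/P ≈ +0.162437 + 0.0164814 = +0.178918 = +17.8918%.

+17.892%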